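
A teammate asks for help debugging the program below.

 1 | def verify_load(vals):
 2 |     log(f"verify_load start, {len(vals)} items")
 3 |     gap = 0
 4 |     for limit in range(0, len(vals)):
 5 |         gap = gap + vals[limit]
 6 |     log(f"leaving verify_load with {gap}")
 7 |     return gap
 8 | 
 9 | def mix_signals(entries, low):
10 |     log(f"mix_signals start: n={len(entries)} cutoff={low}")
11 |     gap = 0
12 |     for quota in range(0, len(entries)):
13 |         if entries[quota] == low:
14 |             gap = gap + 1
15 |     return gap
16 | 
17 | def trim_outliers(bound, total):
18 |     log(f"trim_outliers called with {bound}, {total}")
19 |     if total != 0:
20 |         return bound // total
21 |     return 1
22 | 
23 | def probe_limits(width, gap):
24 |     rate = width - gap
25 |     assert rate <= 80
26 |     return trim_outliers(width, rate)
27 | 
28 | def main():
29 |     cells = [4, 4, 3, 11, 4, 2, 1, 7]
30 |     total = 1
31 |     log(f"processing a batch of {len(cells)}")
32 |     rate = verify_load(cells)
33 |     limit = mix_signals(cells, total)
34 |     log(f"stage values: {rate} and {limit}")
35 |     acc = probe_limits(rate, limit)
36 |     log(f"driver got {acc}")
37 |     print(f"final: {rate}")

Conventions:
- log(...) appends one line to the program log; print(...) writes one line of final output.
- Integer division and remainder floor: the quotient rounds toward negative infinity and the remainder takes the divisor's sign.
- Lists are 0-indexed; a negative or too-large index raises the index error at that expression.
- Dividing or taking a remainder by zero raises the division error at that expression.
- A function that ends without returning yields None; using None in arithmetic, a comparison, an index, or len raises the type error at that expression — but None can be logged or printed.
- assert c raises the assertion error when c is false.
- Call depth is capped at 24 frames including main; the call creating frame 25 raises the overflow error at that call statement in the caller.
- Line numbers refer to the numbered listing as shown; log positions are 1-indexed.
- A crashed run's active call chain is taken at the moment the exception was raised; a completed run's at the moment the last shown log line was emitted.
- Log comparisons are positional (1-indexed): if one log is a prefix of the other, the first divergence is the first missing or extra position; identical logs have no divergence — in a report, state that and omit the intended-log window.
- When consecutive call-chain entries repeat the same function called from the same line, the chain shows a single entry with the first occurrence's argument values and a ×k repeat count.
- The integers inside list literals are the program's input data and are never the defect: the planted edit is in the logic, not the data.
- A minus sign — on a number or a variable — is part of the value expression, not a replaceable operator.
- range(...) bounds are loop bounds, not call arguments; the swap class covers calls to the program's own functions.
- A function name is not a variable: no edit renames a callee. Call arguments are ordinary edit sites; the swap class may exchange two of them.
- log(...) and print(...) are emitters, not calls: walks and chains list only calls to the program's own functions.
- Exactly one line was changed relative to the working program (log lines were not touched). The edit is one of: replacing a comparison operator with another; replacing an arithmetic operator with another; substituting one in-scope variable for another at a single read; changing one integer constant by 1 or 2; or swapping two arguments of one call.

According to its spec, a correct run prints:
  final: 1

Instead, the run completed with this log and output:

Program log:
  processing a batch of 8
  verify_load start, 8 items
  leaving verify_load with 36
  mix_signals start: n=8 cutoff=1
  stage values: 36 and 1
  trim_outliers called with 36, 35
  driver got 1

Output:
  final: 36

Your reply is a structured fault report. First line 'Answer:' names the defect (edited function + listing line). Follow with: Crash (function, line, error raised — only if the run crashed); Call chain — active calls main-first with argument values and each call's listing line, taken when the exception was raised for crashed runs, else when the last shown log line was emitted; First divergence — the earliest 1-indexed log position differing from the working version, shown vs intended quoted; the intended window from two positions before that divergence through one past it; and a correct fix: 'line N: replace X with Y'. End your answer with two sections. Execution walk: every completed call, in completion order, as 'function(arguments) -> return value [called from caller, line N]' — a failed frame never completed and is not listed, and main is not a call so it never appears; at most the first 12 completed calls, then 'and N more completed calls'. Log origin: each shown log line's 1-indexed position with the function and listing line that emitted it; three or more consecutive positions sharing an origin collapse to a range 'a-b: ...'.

Answer: the defect is in main at line 37.
The tell: The two runs log identically and part ways only at the printed values.
Call chain: main.
First divergence: none (the log streams are identical).
Execution walk:
  verify_load([4, 4, 3, 11, 4, 2, 1, 7]) -> 36  [called from main, line 32]
  mix_signals([4, 4, 3, 11, 4, 2, 1, 7], 1) -> 1  [called from main, line 33]
  trim_outliers(36, 35) -> 1  [called from probe_limits, line 26]
  probe_limits(36, 1) -> 1  [called from main, line 35]
Log line origins:
  1: emitted by main (line 31)
  2: emitted by verify_load (line 2)
  3: emitted by verify_load (line 6)
  4: emitted by mix_signals (line 10)
  5: emitted by main (line 34)
  6: emitted by trim_outliers (line 18)
  7: emitted by main (line 36)
A correct fix: line 37: replace `rate` with `acc`.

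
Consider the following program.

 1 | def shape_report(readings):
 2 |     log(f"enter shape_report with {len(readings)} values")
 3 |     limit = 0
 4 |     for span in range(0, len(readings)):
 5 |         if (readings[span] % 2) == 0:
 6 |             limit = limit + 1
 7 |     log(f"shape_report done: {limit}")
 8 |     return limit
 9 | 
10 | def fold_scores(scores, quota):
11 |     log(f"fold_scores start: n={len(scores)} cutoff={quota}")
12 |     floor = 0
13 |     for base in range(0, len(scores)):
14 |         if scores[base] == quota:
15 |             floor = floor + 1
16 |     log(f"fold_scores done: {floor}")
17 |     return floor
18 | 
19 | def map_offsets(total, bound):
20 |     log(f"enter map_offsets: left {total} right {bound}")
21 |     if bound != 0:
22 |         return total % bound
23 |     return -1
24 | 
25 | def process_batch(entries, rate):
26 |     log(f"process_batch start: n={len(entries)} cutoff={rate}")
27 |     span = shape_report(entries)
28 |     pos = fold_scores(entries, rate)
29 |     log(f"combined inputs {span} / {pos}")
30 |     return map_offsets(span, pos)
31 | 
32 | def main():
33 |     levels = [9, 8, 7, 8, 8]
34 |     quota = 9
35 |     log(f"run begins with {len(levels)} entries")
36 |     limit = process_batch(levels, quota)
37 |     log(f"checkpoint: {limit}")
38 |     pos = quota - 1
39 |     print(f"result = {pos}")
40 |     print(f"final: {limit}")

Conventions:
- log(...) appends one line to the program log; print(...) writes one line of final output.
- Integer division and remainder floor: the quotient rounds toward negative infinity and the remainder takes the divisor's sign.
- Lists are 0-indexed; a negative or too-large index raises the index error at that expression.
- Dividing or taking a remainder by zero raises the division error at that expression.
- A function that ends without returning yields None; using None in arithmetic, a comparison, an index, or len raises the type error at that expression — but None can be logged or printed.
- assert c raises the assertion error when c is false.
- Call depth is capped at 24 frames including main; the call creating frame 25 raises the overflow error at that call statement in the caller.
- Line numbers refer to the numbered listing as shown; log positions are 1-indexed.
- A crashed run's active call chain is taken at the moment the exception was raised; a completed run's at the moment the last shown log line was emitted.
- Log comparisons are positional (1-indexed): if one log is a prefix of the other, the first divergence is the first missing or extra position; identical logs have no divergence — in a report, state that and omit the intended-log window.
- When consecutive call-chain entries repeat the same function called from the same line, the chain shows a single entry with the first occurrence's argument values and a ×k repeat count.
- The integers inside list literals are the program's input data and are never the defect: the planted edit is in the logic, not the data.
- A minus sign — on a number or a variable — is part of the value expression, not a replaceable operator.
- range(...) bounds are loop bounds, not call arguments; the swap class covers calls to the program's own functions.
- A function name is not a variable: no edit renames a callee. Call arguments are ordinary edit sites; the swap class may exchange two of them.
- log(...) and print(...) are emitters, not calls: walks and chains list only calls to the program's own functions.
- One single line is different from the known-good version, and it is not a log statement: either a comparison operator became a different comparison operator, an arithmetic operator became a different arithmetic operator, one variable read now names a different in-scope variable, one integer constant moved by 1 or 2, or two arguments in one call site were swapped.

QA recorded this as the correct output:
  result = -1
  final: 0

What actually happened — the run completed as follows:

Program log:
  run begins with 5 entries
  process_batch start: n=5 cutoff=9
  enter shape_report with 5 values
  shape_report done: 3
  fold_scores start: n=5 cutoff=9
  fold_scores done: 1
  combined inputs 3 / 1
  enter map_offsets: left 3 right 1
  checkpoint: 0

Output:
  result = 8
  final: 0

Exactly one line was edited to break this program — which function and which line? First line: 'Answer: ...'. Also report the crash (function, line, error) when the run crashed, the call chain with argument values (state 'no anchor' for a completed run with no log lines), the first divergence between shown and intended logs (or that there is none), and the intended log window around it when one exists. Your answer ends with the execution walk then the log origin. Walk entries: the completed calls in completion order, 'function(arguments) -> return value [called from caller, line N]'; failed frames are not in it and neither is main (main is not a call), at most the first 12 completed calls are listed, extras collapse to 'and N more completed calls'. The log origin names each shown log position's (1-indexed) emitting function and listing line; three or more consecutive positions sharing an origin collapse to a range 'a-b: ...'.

Answer: the defect is in main at line 38.
Core observation: The two runs log identically and part ways only at the printed values.
Call chain: main.
First divergence: none; the two logs match at every position.
Execution walk:
  shape_report([9, 8, 7, 8, 8]) -> 3  [called from process_batch, line 27]
  fold_scores([9, 8, 7, 8, 8], 9) -> 1  [called from process_batch, line 28]
  map_offsets(3, 1) -> 0  [called from process_batch, line 30]
  process_batch([9, 8, 7, 8, 8], 9) -> 0  [called from main, line 36]
Log line origins:
  1: from main, line 35
  2: from process_batch, line 26
  3: from shape_report, line 2
  4: from shape_report, line 7
  5: from fold_scores, line 11
  6: from fold_scores, line 16
  7: from process_batch, line 29
  8: from map_offsets, line 20
  9: from main, line 37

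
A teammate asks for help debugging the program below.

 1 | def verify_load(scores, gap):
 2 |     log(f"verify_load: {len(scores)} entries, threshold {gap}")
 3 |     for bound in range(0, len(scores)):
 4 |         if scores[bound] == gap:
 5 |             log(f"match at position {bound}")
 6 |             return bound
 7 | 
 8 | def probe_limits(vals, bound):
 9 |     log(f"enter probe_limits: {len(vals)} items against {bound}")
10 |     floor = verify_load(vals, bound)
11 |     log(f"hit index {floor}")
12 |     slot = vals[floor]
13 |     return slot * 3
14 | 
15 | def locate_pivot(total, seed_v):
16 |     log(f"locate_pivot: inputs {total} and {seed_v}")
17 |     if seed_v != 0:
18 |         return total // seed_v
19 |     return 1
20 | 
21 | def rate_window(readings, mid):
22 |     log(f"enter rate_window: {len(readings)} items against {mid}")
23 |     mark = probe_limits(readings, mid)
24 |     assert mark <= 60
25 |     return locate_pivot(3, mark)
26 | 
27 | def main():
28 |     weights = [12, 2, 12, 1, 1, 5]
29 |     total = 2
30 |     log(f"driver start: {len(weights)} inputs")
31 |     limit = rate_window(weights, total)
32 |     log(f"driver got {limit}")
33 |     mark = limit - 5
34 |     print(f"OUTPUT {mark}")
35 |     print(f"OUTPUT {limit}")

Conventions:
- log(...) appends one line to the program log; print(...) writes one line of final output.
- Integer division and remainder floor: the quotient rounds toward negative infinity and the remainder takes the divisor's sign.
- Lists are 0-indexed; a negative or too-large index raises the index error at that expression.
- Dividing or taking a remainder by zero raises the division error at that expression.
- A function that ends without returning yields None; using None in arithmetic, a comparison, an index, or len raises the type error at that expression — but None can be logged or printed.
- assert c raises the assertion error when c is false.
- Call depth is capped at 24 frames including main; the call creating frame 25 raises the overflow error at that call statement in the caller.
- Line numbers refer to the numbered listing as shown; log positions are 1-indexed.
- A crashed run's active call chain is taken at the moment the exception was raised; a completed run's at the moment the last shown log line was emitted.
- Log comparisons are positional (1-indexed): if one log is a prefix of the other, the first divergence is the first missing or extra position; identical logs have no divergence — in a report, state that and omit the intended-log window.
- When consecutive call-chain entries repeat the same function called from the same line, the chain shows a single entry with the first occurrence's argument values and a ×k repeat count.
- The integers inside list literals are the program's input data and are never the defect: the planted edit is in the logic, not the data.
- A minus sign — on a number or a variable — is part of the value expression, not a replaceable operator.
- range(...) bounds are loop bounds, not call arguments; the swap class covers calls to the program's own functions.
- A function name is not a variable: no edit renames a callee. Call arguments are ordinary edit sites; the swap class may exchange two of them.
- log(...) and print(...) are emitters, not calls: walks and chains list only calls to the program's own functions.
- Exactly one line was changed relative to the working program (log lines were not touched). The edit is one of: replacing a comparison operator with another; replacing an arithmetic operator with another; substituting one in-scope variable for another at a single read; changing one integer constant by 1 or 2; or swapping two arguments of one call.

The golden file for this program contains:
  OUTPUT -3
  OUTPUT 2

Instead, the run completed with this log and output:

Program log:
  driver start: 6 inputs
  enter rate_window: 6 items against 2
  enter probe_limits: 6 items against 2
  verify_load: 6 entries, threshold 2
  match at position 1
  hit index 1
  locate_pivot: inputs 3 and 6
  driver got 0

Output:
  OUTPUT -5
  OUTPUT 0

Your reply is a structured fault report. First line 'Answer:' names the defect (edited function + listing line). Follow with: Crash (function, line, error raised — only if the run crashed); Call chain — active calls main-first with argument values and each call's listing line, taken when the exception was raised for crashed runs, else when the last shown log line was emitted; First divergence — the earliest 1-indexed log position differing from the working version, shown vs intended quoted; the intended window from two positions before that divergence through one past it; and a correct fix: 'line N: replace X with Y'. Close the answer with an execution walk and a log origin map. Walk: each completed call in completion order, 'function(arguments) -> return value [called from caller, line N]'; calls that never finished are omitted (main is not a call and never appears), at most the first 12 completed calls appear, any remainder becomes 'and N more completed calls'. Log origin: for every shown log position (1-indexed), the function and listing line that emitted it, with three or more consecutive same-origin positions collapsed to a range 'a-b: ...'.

Answer: the defect is in rate_window at line 25.
Core observation: Everything matches until log position 7, which reads 'locate_pivot: inputs 3 and 6' in place of 'locate_pivot: inputs 6 and 3'.
Call chain: main.
First divergence: position 7 — shown 'locate_pivot: inputs 3 and 6', intended 'locate_pivot: inputs 6 and 3'.
Intended log window:
  5: match at position 1
  6: hit index 1
  7: locate_pivot: inputs 6 and 3
  8: driver got 2
Execution walk:
  verify_load([12, 2, 12, 1, 1, 5], 2) -> 1  [called from probe_limits, line 10]
  probe_limits([12, 2, 12, 1, 1, 5], 2) -> 6  [called from rate_window, line 23]
  locate_pivot(3, 6) -> 0  [called from rate_window, line 25]
  rate_window([12, 2, 12, 1, 1, 5], 2) -> 0  [called from main, line 31]
Log origin:
  1: from main, line 30
  2: from rate_window, line 22
  3: from probe_limits, line 9
  4: from verify_load, line 2
  5: from verify_load, line 5
  6: from probe_limits, line 11
  7: from locate_pivot, line 16
  8: from main, line 32
A correct fix: line 25: replace `locate_pivot(3, mark)` with `locate_pivot(mark, 3)`.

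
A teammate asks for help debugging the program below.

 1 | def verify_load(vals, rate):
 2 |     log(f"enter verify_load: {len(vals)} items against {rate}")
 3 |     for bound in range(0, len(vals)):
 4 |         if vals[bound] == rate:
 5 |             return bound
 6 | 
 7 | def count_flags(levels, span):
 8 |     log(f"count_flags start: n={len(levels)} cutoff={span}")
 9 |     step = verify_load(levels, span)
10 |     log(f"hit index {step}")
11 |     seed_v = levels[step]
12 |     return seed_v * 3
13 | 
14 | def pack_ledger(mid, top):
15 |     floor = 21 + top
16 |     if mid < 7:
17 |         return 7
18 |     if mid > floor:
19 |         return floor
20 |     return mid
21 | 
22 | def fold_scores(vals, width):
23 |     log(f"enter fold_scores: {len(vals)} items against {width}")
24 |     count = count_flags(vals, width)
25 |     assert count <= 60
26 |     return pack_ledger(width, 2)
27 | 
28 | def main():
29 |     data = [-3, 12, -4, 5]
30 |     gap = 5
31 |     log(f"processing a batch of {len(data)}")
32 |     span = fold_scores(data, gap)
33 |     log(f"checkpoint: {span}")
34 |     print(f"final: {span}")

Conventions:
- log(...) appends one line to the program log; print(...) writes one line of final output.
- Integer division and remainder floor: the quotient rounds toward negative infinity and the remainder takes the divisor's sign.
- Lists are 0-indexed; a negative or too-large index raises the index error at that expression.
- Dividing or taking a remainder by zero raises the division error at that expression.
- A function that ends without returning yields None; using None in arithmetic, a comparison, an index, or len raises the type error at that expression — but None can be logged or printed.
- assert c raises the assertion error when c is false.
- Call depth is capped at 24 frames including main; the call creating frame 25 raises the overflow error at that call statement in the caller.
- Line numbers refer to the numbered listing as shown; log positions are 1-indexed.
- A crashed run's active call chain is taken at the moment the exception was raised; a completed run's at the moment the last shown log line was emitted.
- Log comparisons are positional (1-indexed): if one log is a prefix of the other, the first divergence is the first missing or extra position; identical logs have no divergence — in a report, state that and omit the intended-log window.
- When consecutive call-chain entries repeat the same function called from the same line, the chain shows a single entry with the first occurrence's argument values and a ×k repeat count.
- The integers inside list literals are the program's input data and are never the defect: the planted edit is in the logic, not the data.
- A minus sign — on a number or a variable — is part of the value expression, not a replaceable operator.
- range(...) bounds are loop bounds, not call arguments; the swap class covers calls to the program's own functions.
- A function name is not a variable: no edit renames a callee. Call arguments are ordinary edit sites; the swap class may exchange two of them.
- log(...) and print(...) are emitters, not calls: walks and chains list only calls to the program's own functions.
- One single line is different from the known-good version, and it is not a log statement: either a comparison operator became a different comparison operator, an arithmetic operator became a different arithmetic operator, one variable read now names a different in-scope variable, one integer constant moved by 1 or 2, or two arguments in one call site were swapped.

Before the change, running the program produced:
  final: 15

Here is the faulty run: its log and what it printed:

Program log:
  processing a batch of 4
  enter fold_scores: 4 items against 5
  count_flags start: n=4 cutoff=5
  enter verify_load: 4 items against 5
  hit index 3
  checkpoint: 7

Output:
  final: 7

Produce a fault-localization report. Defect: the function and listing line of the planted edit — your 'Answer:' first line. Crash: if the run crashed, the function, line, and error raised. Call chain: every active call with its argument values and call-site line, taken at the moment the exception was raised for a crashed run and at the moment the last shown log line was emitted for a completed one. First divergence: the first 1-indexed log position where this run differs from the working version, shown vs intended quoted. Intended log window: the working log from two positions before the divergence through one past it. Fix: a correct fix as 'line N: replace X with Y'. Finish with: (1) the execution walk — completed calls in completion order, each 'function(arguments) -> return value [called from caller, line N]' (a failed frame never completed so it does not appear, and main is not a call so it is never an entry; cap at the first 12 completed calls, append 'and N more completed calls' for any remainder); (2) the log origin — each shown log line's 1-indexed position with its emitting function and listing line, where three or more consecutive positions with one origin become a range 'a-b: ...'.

Answer: the defect is in fold_scores at line 26.
The tell: Everything matches until log position 6, which reads 'checkpoint: 7' in place of 'checkpoint: 15'.
Call chain: main.
First divergence: position 6 — shown 'checkpoint: 7', intended 'checkpoint: 15'.
Intended log window:
  4: enter verify_load: 4 items against 5
  5: hit index 3
  6: checkpoint: 15
Execution walk:
  verify_load([-3, 12, -4, 5], 5) -> 3  [called from count_flags, line 9]
  count_flags([-3, 12, -4, 5], 5) -> 15  [called from fold_scores, line 24]
  pack_ledger(5, 2) -> 7  [called from fold_scores, line 26]
  fold_scores([-3, 12, -4, 5], 5) -> 7  [called from main, line 32]
Log origins:
  1 — main, line 31
  2 — fold_scores, line 23
  3 — count_flags, line 8
  4 — verify_load, line 2
  5 — count_flags, line 10
  6 — main, line 33
A correct fix: line 26: replace `width` with `count`.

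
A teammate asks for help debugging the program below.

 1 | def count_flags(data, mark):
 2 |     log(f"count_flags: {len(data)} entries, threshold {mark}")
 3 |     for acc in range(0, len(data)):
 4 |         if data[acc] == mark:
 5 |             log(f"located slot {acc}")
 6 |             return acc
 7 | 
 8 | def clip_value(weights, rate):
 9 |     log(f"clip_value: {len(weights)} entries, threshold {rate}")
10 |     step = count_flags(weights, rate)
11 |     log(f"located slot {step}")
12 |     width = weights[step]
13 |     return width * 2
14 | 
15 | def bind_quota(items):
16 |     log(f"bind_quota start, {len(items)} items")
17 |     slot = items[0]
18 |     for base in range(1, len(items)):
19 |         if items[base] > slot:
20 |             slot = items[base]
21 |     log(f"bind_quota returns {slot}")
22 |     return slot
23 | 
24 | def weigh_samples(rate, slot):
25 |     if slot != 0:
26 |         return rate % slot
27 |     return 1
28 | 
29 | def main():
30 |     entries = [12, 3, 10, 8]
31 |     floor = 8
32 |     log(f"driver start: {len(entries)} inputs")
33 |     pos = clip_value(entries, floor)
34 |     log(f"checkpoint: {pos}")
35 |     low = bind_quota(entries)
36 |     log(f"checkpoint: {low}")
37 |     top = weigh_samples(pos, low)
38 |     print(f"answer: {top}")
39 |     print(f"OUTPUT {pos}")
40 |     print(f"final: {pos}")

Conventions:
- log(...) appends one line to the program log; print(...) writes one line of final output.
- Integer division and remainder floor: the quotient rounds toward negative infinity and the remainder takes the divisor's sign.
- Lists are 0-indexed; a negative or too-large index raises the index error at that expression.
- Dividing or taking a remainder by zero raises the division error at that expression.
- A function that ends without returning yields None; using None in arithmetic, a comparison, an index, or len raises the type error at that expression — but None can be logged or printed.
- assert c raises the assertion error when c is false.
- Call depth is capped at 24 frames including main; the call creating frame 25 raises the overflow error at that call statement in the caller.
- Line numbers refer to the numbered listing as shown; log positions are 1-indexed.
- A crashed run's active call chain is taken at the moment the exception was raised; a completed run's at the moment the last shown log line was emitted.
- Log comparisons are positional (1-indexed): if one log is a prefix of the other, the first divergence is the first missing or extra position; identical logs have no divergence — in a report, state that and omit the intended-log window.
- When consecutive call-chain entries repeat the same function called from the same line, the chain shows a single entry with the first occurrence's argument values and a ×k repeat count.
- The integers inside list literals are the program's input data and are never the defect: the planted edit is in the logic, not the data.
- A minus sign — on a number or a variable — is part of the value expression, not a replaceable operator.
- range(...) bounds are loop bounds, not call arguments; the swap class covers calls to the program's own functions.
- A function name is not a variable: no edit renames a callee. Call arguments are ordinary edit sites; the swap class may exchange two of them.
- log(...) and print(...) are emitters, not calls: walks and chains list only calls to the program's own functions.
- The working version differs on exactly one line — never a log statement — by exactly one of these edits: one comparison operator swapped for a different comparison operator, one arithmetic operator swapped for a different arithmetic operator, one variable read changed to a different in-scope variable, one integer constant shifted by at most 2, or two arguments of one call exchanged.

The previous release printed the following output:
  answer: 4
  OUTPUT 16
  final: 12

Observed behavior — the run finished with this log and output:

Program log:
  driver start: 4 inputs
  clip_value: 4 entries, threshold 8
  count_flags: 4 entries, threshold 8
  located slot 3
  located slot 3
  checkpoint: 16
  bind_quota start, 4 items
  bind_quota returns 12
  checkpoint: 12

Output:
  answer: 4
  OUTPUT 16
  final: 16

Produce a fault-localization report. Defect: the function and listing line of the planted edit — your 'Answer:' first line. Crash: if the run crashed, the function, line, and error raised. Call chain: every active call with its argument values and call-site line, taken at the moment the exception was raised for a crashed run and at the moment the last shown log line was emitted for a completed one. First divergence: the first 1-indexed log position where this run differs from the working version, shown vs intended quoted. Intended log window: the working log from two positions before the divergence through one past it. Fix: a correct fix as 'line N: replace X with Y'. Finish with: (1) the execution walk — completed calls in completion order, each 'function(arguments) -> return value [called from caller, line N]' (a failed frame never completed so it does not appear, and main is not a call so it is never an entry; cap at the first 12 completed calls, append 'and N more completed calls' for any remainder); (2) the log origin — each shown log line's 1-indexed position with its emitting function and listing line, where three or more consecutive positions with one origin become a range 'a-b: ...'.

Answer: the defect is in main at line 40.
The tell: The logs agree in full; only the final output differs.
Call chain: main.
First divergence: none; the two logs match at every position.
Execution walk:
  count_flags([12, 3, 10, 8], 8) -> 3  [called from clip_value, line 10]
  clip_value([12, 3, 10, 8], 8) -> 16  [called from main, line 33]
  bind_quota([12, 3, 10, 8]) -> 12  [called from main, line 35]
  weigh_samples(16, 12) -> 4  [called from main, line 37]
Log origins:
  1: logged in main at line 32
  2: logged in clip_value at line 9
  3: logged in count_flags at line 2
  4: logged in count_flags at line 5
  5: logged in clip_value at line 11
  6: logged in main at line 34
  7: logged in bind_quota at line 16
  8: logged in bind_quota at line 21
  9: logged in main at line 36
A correct fix: line 40: replace `pos` with `low`.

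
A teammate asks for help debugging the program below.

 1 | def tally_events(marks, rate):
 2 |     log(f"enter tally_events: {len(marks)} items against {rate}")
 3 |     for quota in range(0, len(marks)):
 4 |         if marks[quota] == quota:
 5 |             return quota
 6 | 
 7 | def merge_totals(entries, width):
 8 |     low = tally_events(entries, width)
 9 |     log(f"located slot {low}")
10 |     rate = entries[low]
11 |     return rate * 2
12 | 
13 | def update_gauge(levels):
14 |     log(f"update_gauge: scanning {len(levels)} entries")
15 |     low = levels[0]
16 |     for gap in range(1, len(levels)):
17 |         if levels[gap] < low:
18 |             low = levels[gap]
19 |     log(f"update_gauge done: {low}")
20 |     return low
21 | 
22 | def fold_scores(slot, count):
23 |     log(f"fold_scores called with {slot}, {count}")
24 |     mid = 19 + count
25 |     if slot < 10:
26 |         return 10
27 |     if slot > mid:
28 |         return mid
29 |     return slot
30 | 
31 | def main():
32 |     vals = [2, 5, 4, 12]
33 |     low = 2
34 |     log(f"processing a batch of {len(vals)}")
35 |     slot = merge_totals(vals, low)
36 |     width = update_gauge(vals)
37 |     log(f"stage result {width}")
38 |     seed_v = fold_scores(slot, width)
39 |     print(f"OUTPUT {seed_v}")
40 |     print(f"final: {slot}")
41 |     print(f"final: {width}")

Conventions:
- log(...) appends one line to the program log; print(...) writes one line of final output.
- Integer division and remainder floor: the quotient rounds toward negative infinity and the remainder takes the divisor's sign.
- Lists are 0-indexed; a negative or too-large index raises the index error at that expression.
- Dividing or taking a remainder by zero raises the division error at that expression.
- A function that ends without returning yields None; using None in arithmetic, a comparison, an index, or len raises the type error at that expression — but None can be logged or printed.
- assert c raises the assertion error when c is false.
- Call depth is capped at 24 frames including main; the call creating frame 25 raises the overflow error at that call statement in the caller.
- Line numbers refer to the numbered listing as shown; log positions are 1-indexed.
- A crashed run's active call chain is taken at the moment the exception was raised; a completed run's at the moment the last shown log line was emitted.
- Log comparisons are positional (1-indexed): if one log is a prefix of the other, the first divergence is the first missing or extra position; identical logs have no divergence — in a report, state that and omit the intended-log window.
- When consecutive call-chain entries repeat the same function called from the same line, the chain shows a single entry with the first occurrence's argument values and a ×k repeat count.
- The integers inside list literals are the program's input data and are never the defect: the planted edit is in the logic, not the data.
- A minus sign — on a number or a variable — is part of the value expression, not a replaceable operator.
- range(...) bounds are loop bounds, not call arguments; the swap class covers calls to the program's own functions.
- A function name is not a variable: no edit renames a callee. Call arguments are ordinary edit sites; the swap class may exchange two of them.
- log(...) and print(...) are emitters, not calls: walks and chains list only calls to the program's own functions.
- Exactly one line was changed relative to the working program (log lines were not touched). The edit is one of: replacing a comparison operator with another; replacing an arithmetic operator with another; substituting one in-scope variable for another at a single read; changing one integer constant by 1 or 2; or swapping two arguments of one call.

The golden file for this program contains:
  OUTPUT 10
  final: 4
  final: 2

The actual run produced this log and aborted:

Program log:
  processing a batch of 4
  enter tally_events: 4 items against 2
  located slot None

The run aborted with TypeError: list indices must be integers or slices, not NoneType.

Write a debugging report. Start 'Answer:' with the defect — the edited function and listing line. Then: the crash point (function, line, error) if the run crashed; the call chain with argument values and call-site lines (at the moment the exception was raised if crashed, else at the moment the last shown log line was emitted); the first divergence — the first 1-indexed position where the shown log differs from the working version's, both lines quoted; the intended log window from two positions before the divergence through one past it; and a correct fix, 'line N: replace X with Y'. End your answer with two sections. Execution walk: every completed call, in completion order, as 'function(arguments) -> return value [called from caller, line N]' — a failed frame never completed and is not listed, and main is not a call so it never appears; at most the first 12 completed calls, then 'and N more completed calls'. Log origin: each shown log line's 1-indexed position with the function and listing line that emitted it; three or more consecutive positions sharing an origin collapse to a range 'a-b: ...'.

Answer: the defect is in tally_events at line 4.
The tell: The earliest visible damage is log position 3 — 'located slot None' rather than the intended 'located slot 0'.
Crash: merge_totals, line 10, TypeError.
Call chain: main -> merge_totals([2, 5, 4, 12], 2) (called at line 35).
First divergence: position 3 — the shown line 'located slot None' should read 'located slot 0'.
Intended log window:
  1: processing a batch of 4
  2: enter tally_events: 4 items against 2
  3: located slot 0
  4: update_gauge: scanning 4 entries
Execution walk:
  tally_events([2, 5, 4, 12], 2) -> None  [called from merge_totals, line 8]
Log line origins:
  1: emitted by main (line 34)
  2: emitted by tally_events (line 2)
  3: emitted by merge_totals (line 9)
A correct fix: line 4: replace `marks[quota] == quota` with `marks[quota] == rate`.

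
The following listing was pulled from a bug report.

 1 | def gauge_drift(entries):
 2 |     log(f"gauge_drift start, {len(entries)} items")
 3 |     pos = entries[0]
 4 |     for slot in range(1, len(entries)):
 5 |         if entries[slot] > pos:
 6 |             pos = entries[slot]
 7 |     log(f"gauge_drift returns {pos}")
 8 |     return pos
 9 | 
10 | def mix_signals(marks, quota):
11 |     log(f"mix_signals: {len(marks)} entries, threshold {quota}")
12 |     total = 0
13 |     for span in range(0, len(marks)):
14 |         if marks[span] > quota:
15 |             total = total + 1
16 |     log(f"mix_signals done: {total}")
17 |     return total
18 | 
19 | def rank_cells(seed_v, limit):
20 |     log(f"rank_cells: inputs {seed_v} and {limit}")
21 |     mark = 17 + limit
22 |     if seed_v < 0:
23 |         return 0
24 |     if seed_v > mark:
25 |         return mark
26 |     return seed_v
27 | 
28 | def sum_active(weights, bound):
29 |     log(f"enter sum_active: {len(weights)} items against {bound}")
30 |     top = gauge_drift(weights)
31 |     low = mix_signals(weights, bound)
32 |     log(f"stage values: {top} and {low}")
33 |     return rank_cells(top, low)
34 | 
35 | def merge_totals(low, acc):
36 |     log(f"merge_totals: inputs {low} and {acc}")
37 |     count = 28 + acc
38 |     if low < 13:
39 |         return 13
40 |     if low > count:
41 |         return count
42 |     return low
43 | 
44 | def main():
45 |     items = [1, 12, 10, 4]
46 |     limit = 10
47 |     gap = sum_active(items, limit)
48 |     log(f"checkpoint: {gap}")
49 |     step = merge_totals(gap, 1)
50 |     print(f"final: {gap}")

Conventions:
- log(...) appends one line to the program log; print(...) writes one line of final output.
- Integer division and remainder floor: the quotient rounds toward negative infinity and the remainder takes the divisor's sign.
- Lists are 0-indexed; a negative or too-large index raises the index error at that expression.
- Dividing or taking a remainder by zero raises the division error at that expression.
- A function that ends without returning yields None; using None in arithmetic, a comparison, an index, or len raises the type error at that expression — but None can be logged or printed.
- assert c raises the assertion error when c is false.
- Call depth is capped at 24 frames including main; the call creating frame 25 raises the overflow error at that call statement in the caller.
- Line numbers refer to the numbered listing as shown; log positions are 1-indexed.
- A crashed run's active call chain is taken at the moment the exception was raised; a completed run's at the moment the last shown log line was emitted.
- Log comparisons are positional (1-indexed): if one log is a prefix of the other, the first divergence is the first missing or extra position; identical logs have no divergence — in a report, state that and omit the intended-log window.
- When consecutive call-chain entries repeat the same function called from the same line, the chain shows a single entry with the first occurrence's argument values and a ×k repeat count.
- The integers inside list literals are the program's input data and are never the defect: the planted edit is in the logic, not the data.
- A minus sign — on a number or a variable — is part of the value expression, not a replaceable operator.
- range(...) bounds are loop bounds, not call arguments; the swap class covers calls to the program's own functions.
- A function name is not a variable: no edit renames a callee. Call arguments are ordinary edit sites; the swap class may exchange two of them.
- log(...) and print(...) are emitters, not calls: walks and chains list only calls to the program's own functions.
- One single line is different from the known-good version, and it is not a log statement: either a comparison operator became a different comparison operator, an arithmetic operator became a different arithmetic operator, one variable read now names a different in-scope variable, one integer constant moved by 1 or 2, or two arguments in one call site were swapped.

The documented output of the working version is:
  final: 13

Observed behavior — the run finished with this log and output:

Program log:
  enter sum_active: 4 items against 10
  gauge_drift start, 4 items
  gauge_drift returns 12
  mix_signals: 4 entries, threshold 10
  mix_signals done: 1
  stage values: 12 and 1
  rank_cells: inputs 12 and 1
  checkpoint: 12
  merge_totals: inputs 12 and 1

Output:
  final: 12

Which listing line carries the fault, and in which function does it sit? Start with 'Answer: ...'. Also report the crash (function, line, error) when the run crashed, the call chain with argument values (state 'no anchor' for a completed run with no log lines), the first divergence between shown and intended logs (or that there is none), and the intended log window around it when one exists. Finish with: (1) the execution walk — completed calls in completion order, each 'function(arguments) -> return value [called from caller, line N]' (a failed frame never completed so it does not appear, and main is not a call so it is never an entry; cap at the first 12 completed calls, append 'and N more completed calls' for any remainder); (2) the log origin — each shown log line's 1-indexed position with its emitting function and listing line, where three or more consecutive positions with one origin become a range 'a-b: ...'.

Answer: the defect is in main at line 50.
Core observation: No log line changed; the fault shows up purely in the output.
Call chain: main -> merge_totals(12, 1) (called at line 49).
First divergence: none (the log streams are identical).
Execution walk:
  gauge_drift([1, 12, 10, 4]) -> 12  [called from sum_active, line 30]
  mix_signals([1, 12, 10, 4], 10) -> 1  [called from sum_active, line 31]
  rank_cells(12, 1) -> 12  [called from sum_active, line 33]
  sum_active([1, 12, 10, 4], 10) -> 12  [called from main, line 47]
  merge_totals(12, 1) -> 13  [called from main, line 49]
Log origin:
  1 — sum_active, line 29
  2 — gauge_drift, line 2
  3 — gauge_drift, line 7
  4 — mix_signals, line 11
  5 — mix_signals, line 16
  6 — sum_active, line 32
  7 — rank_cells, line 20
  8 — main, line 48
  9 — merge_totals, line 36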